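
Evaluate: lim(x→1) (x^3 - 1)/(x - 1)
This is a standard limit.

Factor or rationalize the expression:
  lim(x→1) (x^3 - 1)/(x - 1) = 3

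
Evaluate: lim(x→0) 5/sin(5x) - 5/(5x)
This is an ∞-∞ indeterminate form.

Combine fractions or rationalize to convert ∞-∞ to 0/0 form:
  lim(x→0) 5/sin(5x) - 5/(5x) = 0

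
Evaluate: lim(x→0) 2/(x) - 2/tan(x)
This is an ∞-∞ indeterminate form.

Combine fractions or rationalize to convert ∞-∞ to 0/0 form:
  lim(x→0) 2/(x) - 2/tan(x) = 0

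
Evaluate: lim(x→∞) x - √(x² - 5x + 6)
This is an ∞-∞ indeterminate form.

Combine fractions or rationalize to convert ∞-∞ to 0/0 form:
  lim(x→∞) x - √(x² - 5x + 6) = 5/2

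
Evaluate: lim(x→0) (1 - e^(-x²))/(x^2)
This is a 0/0 indeterminate form.

Apply L'Hôpital's rule: differentiate numerator and denominator separately.
  f(x) = 1 - e^(-x^2)   ⇒   f'(x) = 2·x·e^(-x^2)
  g(x) = x^2   ⇒   g'(x) = 2·x
  lim(x→0) f'(x)/g'(x) = lim(x→0) (2·x·e^(-x^2))/(2·x)
  = 1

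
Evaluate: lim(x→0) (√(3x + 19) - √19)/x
This is a standard limit.

Factor or rationalize the expression:
  lim(x→0) (√(3x + 19) - √19)/x = 3·sqrt(19)/38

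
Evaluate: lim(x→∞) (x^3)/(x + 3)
This is an ∞/∞ indeterminate form.

Apply L'Hôpital's rule: differentiate numerator and denominator separately.
  f(x) = x^3   ⇒   f'(x) = 3·x^2
  g(x) = x + 3   ⇒   g'(x) = 1
  lim(x→∞) f'(x)/g'(x) = lim(x→∞) (3·x^2)/(1)
  = ∞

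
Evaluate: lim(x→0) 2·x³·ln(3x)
This is a 0·∞ indeterminate form.

Rewrite 0·∞ as a quotient (0/0 or ∞/∞ form), then apply L'Hôpital's rule:
  lim(x→0) 2·x³·ln(3x) = 0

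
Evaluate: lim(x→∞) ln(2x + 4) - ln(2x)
This is an ∞-∞ indeterminate form.

Combine fractions or rationalize to convert ∞-∞ to 0/0 form:
  lim(x→∞) ln(2x + 4) - ln(2x) = 0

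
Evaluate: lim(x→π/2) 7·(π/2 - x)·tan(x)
This is a 0·∞ indeterminate form.

Rewrite 0·∞ as a quotient (0/0 or ∞/∞ form), then apply L'Hôpital's rule:
  lim(x→π/2) 7·(π/2 - x)·tan(x) = 7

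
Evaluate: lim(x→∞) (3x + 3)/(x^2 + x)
This is an ∞/∞ indeterminate form.

Apply L'Hôpital's rule: differentiate numerator and denominator separately.
  f(x) = 3·x + 3   ⇒   f'(x) = 3
  g(x) = x^2 + x   ⇒   g'(x) = 2·x + 1
  lim(x→∞) f'(x)/g'(x) = lim(x→∞) (3)/(2·x + 1)
  = 0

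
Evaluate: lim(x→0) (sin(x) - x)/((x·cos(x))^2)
This is a 0/0 indeterminate form.

Apply L'Hôpital's rule: differentiate numerator and denominator separately.
  f(x) = -x + sin(x)   ⇒   f'(x) = cos(x) - 1
  g(x) = x^2·cos(x)^2   ⇒   g'(x) = -2·x^2·sin(x)·cos(x) + 2·x·cos(x)^2
  lim(x→0) f'(x)/g'(x) = lim(x→0) (cos(x) - 1)/(-2·x^2·sin(x)·cos(x) + 2·x·cos(x)^2)
  = 0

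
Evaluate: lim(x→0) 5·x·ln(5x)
This is a 0·∞ indeterminate form.

Rewrite 0·∞ as a quotient (0/0 or ∞/∞ form), then apply L'Hôpital's rule:
  lim(x→0) 5·x·ln(5x) = 0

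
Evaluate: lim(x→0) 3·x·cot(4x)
This is a 0·∞ indeterminate form.

Rewrite 0·∞ as a quotient (0/0 or ∞/∞ form), then apply L'Hôpital's rule:
  lim(x→0) 3·x·cot(4x) = 3/4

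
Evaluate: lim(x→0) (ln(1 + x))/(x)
This is a 0/0 indeterminate form.

Apply L'Hôpital's rule: differentiate numerator and denominator separately.
  f(x) = ln(x + 1)   ⇒   f'(x) = 1/(x + 1)
  g(x) = x   ⇒   g'(x) = 1
  lim(x→0) f'(x)/g'(x) = lim(x→0) (1/(x + 1))/(1)
  = 1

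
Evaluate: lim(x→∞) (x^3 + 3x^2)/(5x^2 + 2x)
This is an ∞/∞ indeterminate form.

Apply L'Hôpital's rule: differentiate numerator and denominator separately.
  f(x) = x^3 + 3·x^2   ⇒   f'(x) = 3·x^2 + 6·x
  g(x) = 5·x^2 + 2·x   ⇒   g'(x) = 10·x + 2
  lim(x→∞) f'(x)/g'(x) = lim(x→∞) (3·x^2 + 6·x)/(10·x + 2)
  = ∞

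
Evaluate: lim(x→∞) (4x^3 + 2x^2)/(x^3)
This is an ∞/∞ indeterminate form.

Apply L'Hôpital's rule: differentiate numerator and denominator separately.
  f(x) = 4·x^3 + 2·x^2   ⇒   f'(x) = 12·x^2 + 4·x
  g(x) = x^3   ⇒   g'(x) = 3·x^2
  lim(x→∞) f'(x)/g'(x) = lim(x→∞) (12·x^2 + 4·x)/(3·x^2)
  = 4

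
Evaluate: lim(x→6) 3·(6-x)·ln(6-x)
This is a 0·∞ indeterminate form.

Rewrite 0·∞ as a quotient (0/0 or ∞/∞ form), then apply L'Hôpital's rule:
  lim(x→6) 3·(6-x)·ln(6-x) = 0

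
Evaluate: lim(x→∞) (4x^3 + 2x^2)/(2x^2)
This is an ∞/∞ indeterminate form.

Apply L'Hôpital's rule: differentiate numerator and denominator separately.
  f(x) = 4·x^3 + 2·x^2   ⇒   f'(x) = 12·x^2 + 4·x
  g(x) = 2·x^2   ⇒   g'(x) = 4·x
  lim(x→∞) f'(x)/g'(x) = lim(x→∞) (12·x^2 + 4·x)/(4·x)
  = ∞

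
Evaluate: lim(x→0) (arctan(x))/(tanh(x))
This is a 0/0 indeterminate form.

Apply L'Hôpital's rule: differentiate numerator and denominator separately.
  f(x) = atan(x)   ⇒   f'(x) = 1/(x^2 + 1)
  g(x) = tanh(x)   ⇒   g'(x) = 1 - tanh(x)^2
  lim(x→0) f'(x)/g'(x) = lim(x→0) (1/(x^2 + 1))/(1 - tanh(x)^2)
  = 1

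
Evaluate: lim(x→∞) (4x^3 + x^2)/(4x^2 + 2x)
This is an ∞/∞ indeterminate form.

Apply L'Hôpital's rule: differentiate numerator and denominator separately.
  f(x) = 4·x^3 + x^2   ⇒   f'(x) = 12·x^2 + 2·x
  g(x) = 4·x^2 + 2·x   ⇒   g'(x) = 8·x + 2
  lim(x→∞) f'(x)/g'(x) = lim(x→∞) (12·x^2 + 2·x)/(8·x + 2)
  = ∞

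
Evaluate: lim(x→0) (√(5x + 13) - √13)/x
This is a standard limit.

Factor or rationalize the expression:
  lim(x→0) (√(5x + 13) - √13)/x = 5·sqrt(13)/26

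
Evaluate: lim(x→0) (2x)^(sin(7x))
This is an exponential indeterminate form.

For exponential indeterminate forms, take the natural log:
  Let L = lim(x→0) (2x)^(sin(7x))
  Then ln(L) = lim(x→0) [exponent × ln(base)]
  Evaluate using L'Hôpital or standard limits, then exponentiate.
  L = 1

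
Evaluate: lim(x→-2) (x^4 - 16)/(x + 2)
This is a standard limit.

Factor or rationalize the expression:
  lim(x→-2) (x^4 - 16)/(x + 2) = -32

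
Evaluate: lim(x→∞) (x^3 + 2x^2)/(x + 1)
This is an ∞/∞ indeterminate form.

Apply L'Hôpital's rule: differentiate numerator and denominator separately.
  f(x) = x^3 + 2·x^2   ⇒   f'(x) = 3·x^2 + 4·x
  g(x) = x + 1   ⇒   g'(x) = 1
  lim(x→∞) f'(x)/g'(x) = lim(x→∞) (3·x^2 + 4·x)/(1)
  = ∞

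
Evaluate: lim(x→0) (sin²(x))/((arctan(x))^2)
This is a 0/0 indeterminate form.

Apply L'Hôpital's rule: differentiate numerator and denominator separately.
  f(x) = sin(x)^2   ⇒   f'(x) = 2·sin(x)·cos(x)
  g(x) = atan(x)^2   ⇒   g'(x) = 2·atan(x)/(x^2 + 1)
  lim(x→0) f'(x)/g'(x) = lim(x→0) (2·sin(x)·cos(x))/(2·atan(x)/(x^2 + 1))
  = 1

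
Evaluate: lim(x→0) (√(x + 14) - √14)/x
This is a standard limit.

Factor or rationalize the expression:
  lim(x→0) (√(x + 14) - √14)/x = sqrt(14)/28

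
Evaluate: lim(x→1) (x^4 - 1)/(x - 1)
This is a standard limit.

Factor or rationalize the expression:
  lim(x→1) (x^4 - 1)/(x - 1) = 4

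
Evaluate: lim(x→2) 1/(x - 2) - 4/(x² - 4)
This is an ∞-∞ indeterminate form.

Combine fractions or rationalize to convert ∞-∞ to 0/0 form:
  lim(x→2) 1/(x - 2) - 4/(x² - 4) = 1/4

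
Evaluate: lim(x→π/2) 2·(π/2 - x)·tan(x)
This is a 0·∞ indeterminate form.

Rewrite 0·∞ as a quotient (0/0 or ∞/∞ form), then apply L'Hôpital's rule:
  lim(x→π/2) 2·(π/2 - x)·tan(x) = 2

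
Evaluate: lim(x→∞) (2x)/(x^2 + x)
This is an ∞/∞ indeterminate form.

Apply L'Hôpital's rule: differentiate numerator and denominator separately.
  f(x) = 2·x   ⇒   f'(x) = 2
  g(x) = x^2 + x   ⇒   g'(x) = 2·x + 1
  lim(x→∞) f'(x)/g'(x) = lim(x→∞) (2)/(2·x + 1)
  = 0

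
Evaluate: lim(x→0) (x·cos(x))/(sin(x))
This is a 0/0 indeterminate form.

Apply L'Hôpital's rule: differentiate numerator and denominator separately.
  f(x) = x·cos(x)   ⇒   f'(x) = -x·sin(x) + cos(x)
  g(x) = sin(x)   ⇒   g'(x) = cos(x)
  lim(x→0) f'(x)/g'(x) = lim(x→0) (-x·sin(x) + cos(x))/(cos(x))
  = 1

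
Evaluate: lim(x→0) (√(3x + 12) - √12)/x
This is a standard limit.

Factor or rationalize the expression:
  lim(x→0) (√(3x + 12) - √12)/x = sqrt(3)/4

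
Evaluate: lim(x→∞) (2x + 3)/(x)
This is an ∞/∞ indeterminate form.

Apply L'Hôpital's rule: differentiate numerator and denominator separately.
  f(x) = 2·x + 3   ⇒   f'(x) = 2
  g(x) = x   ⇒   g'(x) = 1
  lim(x→∞) f'(x)/g'(x) = lim(x→∞) (2)/(1)
  = 2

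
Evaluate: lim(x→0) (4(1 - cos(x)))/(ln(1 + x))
This is a 0/0 indeterminate form.

Apply L'Hôpital's rule: differentiate numerator and denominator separately.
  f(x) = 4 - 4·cos(x)   ⇒   f'(x) = 4·sin(x)
  g(x) = ln(x + 1)   ⇒   g'(x) = 1/(x + 1)
  lim(x→0) f'(x)/g'(x) = lim(x→0) (4·sin(x))/(1/(x + 1))
  = 0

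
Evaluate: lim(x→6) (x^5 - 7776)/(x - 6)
This is a standard limit.

Factor or rationalize the expression:
  lim(x→6) (x^5 - 7776)/(x - 6) = 6480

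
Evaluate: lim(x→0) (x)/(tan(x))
This is a 0/0 indeterminate form.

Apply L'Hôpital's rule: differentiate numerator and denominator separately.
  f(x) = x   ⇒   f'(x) = 1
  g(x) = tan(x)   ⇒   g'(x) = tan(x)^2 + 1
  lim(x→0) f'(x)/g'(x) = lim(x→0) (1)/(tan(x)^2 + 1)
  = 1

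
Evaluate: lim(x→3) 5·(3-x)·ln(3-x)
This is a 0·∞ indeterminate form.

Rewrite 0·∞ as a quotient (0/0 or ∞/∞ form), then apply L'Hôpital's rule:
  lim(x→3) 5·(3-x)·ln(3-x) = 0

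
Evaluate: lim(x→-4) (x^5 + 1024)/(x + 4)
This is a standard limit.

Factor or rationalize the expression:
  lim(x→-4) (x^5 + 1024)/(x + 4) = 1280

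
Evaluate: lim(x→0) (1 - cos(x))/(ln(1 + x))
This is a 0/0 indeterminate form.

Apply L'Hôpital's rule: differentiate numerator and denominator separately.
  f(x) = 1 - cos(x)   ⇒   f'(x) = sin(x)
  g(x) = ln(x + 1)   ⇒   g'(x) = 1/(x + 1)
  lim(x→0) f'(x)/g'(x) = lim(x→0) (sin(x))/(1/(x + 1))
  = 0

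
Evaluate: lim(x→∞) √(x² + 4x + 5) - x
This is an ∞-∞ indeterminate form.

Combine fractions or rationalize to convert ∞-∞ to 0/0 form:
  lim(x→∞) √(x² + 4x + 5) - x = 2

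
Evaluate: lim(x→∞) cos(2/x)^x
This is an exponential indeterminate form.

For exponential indeterminate forms, take the natural log:
  Let L = lim(x→∞) cos(2/x)^x
  Then ln(L) = lim(x→∞) [exponent × ln(base)]
  Evaluate using L'Hôpital or standard limits, then exponentiate.
  L = 1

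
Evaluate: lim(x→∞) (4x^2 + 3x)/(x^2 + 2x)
This is an ∞/∞ indeterminate form.

Apply L'Hôpital's rule: differentiate numerator and denominator separately.
  f(x) = 4·x^2 + 3·x   ⇒   f'(x) = 8·x + 3
  g(x) = x^2 + 2·x   ⇒   g'(x) = 2·x + 2
  lim(x→∞) f'(x)/g'(x) = lim(x→∞) (8·x + 3)/(2·x + 2)
  = 4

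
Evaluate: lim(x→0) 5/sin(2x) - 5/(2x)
This is an ∞-∞ indeterminate form.

Combine fractions or rationalize to convert ∞-∞ to 0/0 form:
  lim(x→0) 5/sin(2x) - 5/(2x) = 0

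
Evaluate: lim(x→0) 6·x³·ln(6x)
This is a 0·∞ indeterminate form.

Rewrite 0·∞ as a quotient (0/0 or ∞/∞ form), then apply L'Hôpital's rule:
  lim(x→0) 6·x³·ln(6x) = 0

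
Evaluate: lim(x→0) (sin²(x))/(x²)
This is a 0/0 indeterminate form.

Apply L'Hôpital's rule: differentiate numerator and denominator separately.
  f(x) = sin(x)^2   ⇒   f'(x) = 2·sin(x)·cos(x)
  g(x) = x^2   ⇒   g'(x) = 2·x
  lim(x→0) f'(x)/g'(x) = lim(x→0) (2·sin(x)·cos(x))/(2·x)
  = 1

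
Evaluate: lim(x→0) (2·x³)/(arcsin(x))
This is a 0/0 indeterminate form.

Apply L'Hôpital's rule: differentiate numerator and denominator separately.
  f(x) = 2·x^3   ⇒   f'(x) = 6·x^2
  g(x) = asin(x)   ⇒   g'(x) = 1/sqrt(1 - x^2)
  lim(x→0) f'(x)/g'(x) = lim(x→0) (6·x^2)/(1/sqrt(1 - x^2))
  = 0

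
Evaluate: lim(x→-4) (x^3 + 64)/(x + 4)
This is a standard limit.

Factor or rationalize the expression:
  lim(x→-4) (x^3 + 64)/(x + 4) = 48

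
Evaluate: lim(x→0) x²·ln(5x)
This is a 0·∞ indeterminate form.

Rewrite 0·∞ as a quotient (0/0 or ∞/∞ form), then apply L'Hôpital's rule:
  lim(x→0) x²·ln(5x) = 0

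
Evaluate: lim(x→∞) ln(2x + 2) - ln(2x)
This is an ∞-∞ indeterminate form.

Combine fractions or rationalize to convert ∞-∞ to 0/0 form:
  lim(x→∞) ln(2x + 2) - ln(2x) = 0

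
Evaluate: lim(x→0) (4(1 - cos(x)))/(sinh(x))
This is a 0/0 indeterminate form.

Apply L'Hôpital's rule: differentiate numerator and denominator separately.
  f(x) = 4 - 4·cos(x)   ⇒   f'(x) = 4·sin(x)
  g(x) = sinh(x)   ⇒   g'(x) = cosh(x)
  lim(x→0) f'(x)/g'(x) = lim(x→0) (4·sin(x))/(cosh(x))
  = 0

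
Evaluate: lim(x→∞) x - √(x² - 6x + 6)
This is an ∞-∞ indeterminate form.

Combine fractions or rationalize to convert ∞-∞ to 0/0 form:
  lim(x→∞) x - √(x² - 6x + 6) = 3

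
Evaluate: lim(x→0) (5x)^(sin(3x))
This is an exponential indeterminate form.

For exponential indeterminate forms, take the natural log:
  Let L = lim(x→0) (5x)^(sin(3x))
  Then ln(L) = lim(x→0) [exponent × ln(base)]
  Evaluate using L'Hôpital or standard limits, then exponentiate.
  L = 1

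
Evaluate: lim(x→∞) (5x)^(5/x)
This is an exponential indeterminate form.

For exponential indeterminate forms, take the natural log:
  Let L = lim(x→∞) (5x)^(5/x)
  Then ln(L) = lim(x→∞) [exponent × ln(base)]
  Evaluate using L'Hôpital or standard limits, then exponentiate.
  L = 1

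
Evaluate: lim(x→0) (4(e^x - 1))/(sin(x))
This is a 0/0 indeterminate form.

Apply L'Hôpital's rule: differentiate numerator and denominator separately.
  f(x) = 4·e^(x) - 4   ⇒   f'(x) = 4·e^(x)
  g(x) = sin(x)   ⇒   g'(x) = cos(x)
  lim(x→0) f'(x)/g'(x) = lim(x→0) (4·e^(x))/(cos(x))
  = 4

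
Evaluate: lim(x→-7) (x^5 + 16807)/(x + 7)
This is a standard limit.

Factor or rationalize the expression:
  lim(x→-7) (x^5 + 16807)/(x + 7) = 12005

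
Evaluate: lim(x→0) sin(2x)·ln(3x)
This is a 0·∞ indeterminate form.

Rewrite 0·∞ as a quotient (0/0 or ∞/∞ form), then apply L'Hôpital's rule:
  lim(x→0) sin(2x)·ln(3x) = 0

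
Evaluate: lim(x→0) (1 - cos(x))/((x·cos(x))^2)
This is a 0/0 indeterminate form.

Apply L'Hôpital's rule: differentiate numerator and denominator separately.
  f(x) = 1 - cos(x)   ⇒   f'(x) = sin(x)
  g(x) = x^2·cos(x)^2   ⇒   g'(x) = -2·x^2·sin(x)·cos(x) + 2·x·cos(x)^2
  lim(x→0) f'(x)/g'(x) = lim(x→0) (sin(x))/(-2·x^2·sin(x)·cos(x) + 2·x·cos(x)^2)
  = 1/2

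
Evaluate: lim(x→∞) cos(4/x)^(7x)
This is an exponential indeterminate form.

For exponential indeterminate forms, take the natural log:
  Let L = lim(x→∞) cos(4/x)^(7x)
  Then ln(L) = lim(x→∞) [exponent × ln(base)]
  Evaluate using L'Hôpital or standard limits, then exponentiate.
  L = 1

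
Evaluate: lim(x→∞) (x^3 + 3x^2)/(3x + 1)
This is an ∞/∞ indeterminate form.

Apply L'Hôpital's rule: differentiate numerator and denominator separately.
  f(x) = x^3 + 3·x^2   ⇒   f'(x) = 3·x^2 + 6·x
  g(x) = 3·x + 1   ⇒   g'(x) = 3
  lim(x→∞) f'(x)/g'(x) = lim(x→∞) (3·x^2 + 6·x)/(3)
  = ∞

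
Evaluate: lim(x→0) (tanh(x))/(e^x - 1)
This is a 0/0 indeterminate form.

Apply L'Hôpital's rule: differentiate numerator and denominator separately.
  f(x) = tanh(x)   ⇒   f'(x) = 1 - tanh(x)^2
  g(x) = e^(x) - 1   ⇒   g'(x) = e^(x)
  lim(x→0) f'(x)/g'(x) = lim(x→0) (1 - tanh(x)^2)/(e^(x))
  = 1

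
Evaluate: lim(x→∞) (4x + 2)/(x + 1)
This is an ∞/∞ indeterminate form.

Apply L'Hôpital's rule: differentiate numerator and denominator separately.
  f(x) = 4·x + 2   ⇒   f'(x) = 4
  g(x) = x + 1   ⇒   g'(x) = 1
  lim(x→∞) f'(x)/g'(x) = lim(x→∞) (4)/(1)
  = 4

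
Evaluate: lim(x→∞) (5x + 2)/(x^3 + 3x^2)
This is an ∞/∞ indeterminate form.

Apply L'Hôpital's rule: differentiate numerator and denominator separately.
  f(x) = 5·x + 2   ⇒   f'(x) = 5
  g(x) = x^3 + 3·x^2   ⇒   g'(x) = 3·x^2 + 6·x
  lim(x→∞) f'(x)/g'(x) = lim(x→∞) (5)/(3·x^2 + 6·x)
  = 0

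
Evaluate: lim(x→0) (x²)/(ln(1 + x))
This is a 0/0 indeterminate form.

Apply L'Hôpital's rule: differentiate numerator and denominator separately.
  f(x) = x^2   ⇒   f'(x) = 2·x
  g(x) = ln(x + 1)   ⇒   g'(x) = 1/(x + 1)
  lim(x→0) f'(x)/g'(x) = lim(x→0) (2·x)/(1/(x + 1))
  = 0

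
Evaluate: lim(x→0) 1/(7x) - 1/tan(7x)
This is an ∞-∞ indeterminate form.

Combine fractions or rationalize to convert ∞-∞ to 0/0 form:
  lim(x→0) 1/(7x) - 1/tan(7x) = 0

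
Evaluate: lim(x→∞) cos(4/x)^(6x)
This is an exponential indeterminate form.

For exponential indeterminate forms, take the natural log:
  Let L = lim(x→∞) cos(4/x)^(6x)
  Then ln(L) = lim(x→∞) [exponent × ln(base)]
  Evaluate using L'Hôpital or standard limits, then exponentiate.
  L = 1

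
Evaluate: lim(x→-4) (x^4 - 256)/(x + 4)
This is a standard limit.

Factor or rationalize the expression:
  lim(x→-4) (x^4 - 256)/(x + 4) = -256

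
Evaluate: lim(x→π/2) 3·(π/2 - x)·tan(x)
This is a 0·∞ indeterminate form.

Rewrite 0·∞ as a quotient (0/0 or ∞/∞ form), then apply L'Hôpital's rule:
  lim(x→π/2) 3·(π/2 - x)·tan(x) = 3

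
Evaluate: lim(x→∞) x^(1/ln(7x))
This is an exponential indeterminate form.

For exponential indeterminate forms, take the natural log:
  Let L = lim(x→∞) x^(1/ln(7x))
  Then ln(L) = lim(x→∞) [exponent × ln(base)]
  Evaluate using L'Hôpital or standard limits, then exponentiate.
  L = e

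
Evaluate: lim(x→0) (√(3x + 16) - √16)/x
This is a standard limit.

Factor or rationalize the expression:
  lim(x→0) (√(3x + 16) - √16)/x = 3/8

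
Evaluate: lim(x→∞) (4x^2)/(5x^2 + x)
This is an ∞/∞ indeterminate form.

Apply L'Hôpital's rule: differentiate numerator and denominator separately.
  f(x) = 4·x^2   ⇒   f'(x) = 8·x
  g(x) = 5·x^2 + x   ⇒   g'(x) = 10·x + 1
  lim(x→∞) f'(x)/g'(x) = lim(x→∞) (8·x)/(10·x + 1)
  = 4/5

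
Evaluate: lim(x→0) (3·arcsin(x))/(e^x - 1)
This is a 0/0 indeterminate form.

Apply L'Hôpital's rule: differentiate numerator and denominator separately.
  f(x) = 3·asin(x)   ⇒   f'(x) = 3/sqrt(1 - x^2)
  g(x) = e^(x) - 1   ⇒   g'(x) = e^(x)
  lim(x→0) f'(x)/g'(x) = lim(x→0) (3/sqrt(1 - x^2))/(e^(x))
  = 3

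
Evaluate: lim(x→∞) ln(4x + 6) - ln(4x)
This is an ∞-∞ indeterminate form.

Combine fractions or rationalize to convert ∞-∞ to 0/0 form:
  lim(x→∞) ln(4x + 6) - ln(4x) = 0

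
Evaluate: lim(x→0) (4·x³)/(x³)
This is a 0/0 indeterminate form.

Apply L'Hôpital's rule: differentiate numerator and denominator separately.
  f(x) = 4·x^3   ⇒   f'(x) = 12·x^2
  g(x) = x^3   ⇒   g'(x) = 3·x^2
  lim(x→0) f'(x)/g'(x) = lim(x→0) (12·x^2)/(3·x^2)
  = 4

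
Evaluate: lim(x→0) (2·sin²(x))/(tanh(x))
This is a 0/0 indeterminate form.

Apply L'Hôpital's rule: differentiate numerator and denominator separately.
  f(x) = 2·sin(x)^2   ⇒   f'(x) = 4·sin(x)·cos(x)
  g(x) = tanh(x)   ⇒   g'(x) = 1 - tanh(x)^2
  lim(x→0) f'(x)/g'(x) = lim(x→0) (4·sin(x)·cos(x))/(1 - tanh(x)^2)
  = 0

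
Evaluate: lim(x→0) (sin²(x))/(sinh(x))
This is a 0/0 indeterminate form.

Apply L'Hôpital's rule: differentiate numerator and denominator separately.
  f(x) = sin(x)^2   ⇒   f'(x) = 2·sin(x)·cos(x)
  g(x) = sinh(x)   ⇒   g'(x) = cosh(x)
  lim(x→0) f'(x)/g'(x) = lim(x→0) (2·sin(x)·cos(x))/(cosh(x))
  = 0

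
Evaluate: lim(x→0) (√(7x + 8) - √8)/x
This is a standard limit.

Factor or rationalize the expression:
  lim(x→0) (√(7x + 8) - √8)/x = 7·sqrt(2)/8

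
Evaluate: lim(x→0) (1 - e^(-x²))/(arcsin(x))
This is a 0/0 indeterminate form.

Apply L'Hôpital's rule: differentiate numerator and denominator separately.
  f(x) = 1 - e^(-x^2)   ⇒   f'(x) = 2·x·e^(-x^2)
  g(x) = asin(x)   ⇒   g'(x) = 1/sqrt(1 - x^2)
  lim(x→0) f'(x)/g'(x) = lim(x→0) (2·x·e^(-x^2))/(1/sqrt(1 - x^2))
  = 0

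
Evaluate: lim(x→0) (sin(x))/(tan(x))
This is a 0/0 indeterminate form.

Apply L'Hôpital's rule: differentiate numerator and denominator separately.
  f(x) = sin(x)   ⇒   f'(x) = cos(x)
  g(x) = tan(x)   ⇒   g'(x) = tan(x)^2 + 1
  lim(x→0) f'(x)/g'(x) = lim(x→0) (cos(x))/(tan(x)^2 + 1)
  = 1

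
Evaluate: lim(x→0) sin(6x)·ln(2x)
This is a 0·∞ indeterminate form.

Rewrite 0·∞ as a quotient (0/0 or ∞/∞ form), then apply L'Hôpital's rule:
  lim(x→0) sin(6x)·ln(2x) = 0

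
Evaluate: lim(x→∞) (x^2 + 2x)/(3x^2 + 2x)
This is an ∞/∞ indeterminate form.

Apply L'Hôpital's rule: differentiate numerator and denominator separately.
  f(x) = x^2 + 2·x   ⇒   f'(x) = 2·x + 2
  g(x) = 3·x^2 + 2·x   ⇒   g'(x) = 6·x + 2
  lim(x→∞) f'(x)/g'(x) = lim(x→∞) (2·x + 2)/(6·x + 2)
  = 1/3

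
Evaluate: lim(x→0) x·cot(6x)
This is a 0·∞ indeterminate form.

Rewrite 0·∞ as a quotient (0/0 or ∞/∞ form), then apply L'Hôpital's rule:
  lim(x→0) x·cot(6x) = 1/6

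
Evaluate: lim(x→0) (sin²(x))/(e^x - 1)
This is a 0/0 indeterminate form.

Apply L'Hôpital's rule: differentiate numerator and denominator separately.
  f(x) = sin(x)^2   ⇒   f'(x) = 2·sin(x)·cos(x)
  g(x) = e^(x) - 1   ⇒   g'(x) = e^(x)
  lim(x→0) f'(x)/g'(x) = lim(x→0) (2·sin(x)·cos(x))/(e^(x))
  = 0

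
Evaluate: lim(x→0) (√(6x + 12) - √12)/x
This is a standard limit.

Factor or rationalize the expression:
  lim(x→0) (√(6x + 12) - √12)/x = sqrt(3)/2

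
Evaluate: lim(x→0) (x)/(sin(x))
This is a 0/0 indeterminate form.

Apply L'Hôpital's rule: differentiate numerator and denominator separately.
  f(x) = x   ⇒   f'(x) = 1
  g(x) = sin(x)   ⇒   g'(x) = cos(x)
  lim(x→0) f'(x)/g'(x) = lim(x→0) (1)/(cos(x))
  = 1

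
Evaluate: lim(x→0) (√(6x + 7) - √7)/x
This is a standard limit.

Factor or rationalize the expression:
  lim(x→0) (√(6x + 7) - √7)/x = 3·sqrt(7)/7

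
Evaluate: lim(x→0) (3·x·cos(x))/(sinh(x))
This is a 0/0 indeterminate form.

Apply L'Hôpital's rule: differentiate numerator and denominator separately.
  f(x) = 3·x·cos(x)   ⇒   f'(x) = -3·x·sin(x) + 3·cos(x)
  g(x) = sinh(x)   ⇒   g'(x) = cosh(x)
  lim(x→0) f'(x)/g'(x) = lim(x→0) (-3·x·sin(x) + 3·cos(x))/(cosh(x))
  = 3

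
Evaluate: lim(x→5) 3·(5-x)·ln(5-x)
This is a 0·∞ indeterminate form.

Rewrite 0·∞ as a quotient (0/0 or ∞/∞ form), then apply L'Hôpital's rule:
  lim(x→5) 3·(5-x)·ln(5-x) = 0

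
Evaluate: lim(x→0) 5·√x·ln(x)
This is a 0·∞ indeterminate form.

Rewrite 0·∞ as a quotient (0/0 or ∞/∞ form), then apply L'Hôpital's rule:
  lim(x→0) 5·√x·ln(x) = 0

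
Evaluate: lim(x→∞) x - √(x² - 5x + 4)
This is an ∞-∞ indeterminate form.

Combine fractions or rationalize to convert ∞-∞ to 0/0 form:
  lim(x→∞) x - √(x² - 5x + 4) = 5/2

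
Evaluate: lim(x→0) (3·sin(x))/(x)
This is a 0/0 indeterminate form.

Apply L'Hôpital's rule: differentiate numerator and denominator separately.
  f(x) = 3·sin(x)   ⇒   f'(x) = 3·cos(x)
  g(x) = x   ⇒   g'(x) = 1
  lim(x→0) f'(x)/g'(x) = lim(x→0) (3·cos(x))/(1)
  = 3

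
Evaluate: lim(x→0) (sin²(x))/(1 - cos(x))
This is a 0/0 indeterminate form.

Apply L'Hôpital's rule: differentiate numerator and denominator separately.
  f(x) = sin(x)^2   ⇒   f'(x) = 2·sin(x)·cos(x)
  g(x) = 1 - cos(x)   ⇒   g'(x) = sin(x)
  lim(x→0) f'(x)/g'(x) = lim(x→0) (2·sin(x)·cos(x))/(sin(x))
  = 2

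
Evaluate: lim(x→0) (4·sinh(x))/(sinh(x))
This is a 0/0 indeterminate form.

Apply L'Hôpital's rule: differentiate numerator and denominator separately.
  f(x) = 4·sinh(x)   ⇒   f'(x) = 4·cosh(x)
  g(x) = sinh(x)   ⇒   g'(x) = cosh(x)
  lim(x→0) f'(x)/g'(x) = lim(x→0) (4·cosh(x))/(cosh(x))
  = 4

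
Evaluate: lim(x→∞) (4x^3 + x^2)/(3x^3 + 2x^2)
This is an ∞/∞ indeterminate form.

Apply L'Hôpital's rule: differentiate numerator and denominator separately.
  f(x) = 4·x^3 + x^2   ⇒   f'(x) = 12·x^2 + 2·x
  g(x) = 3·x^3 + 2·x^2   ⇒   g'(x) = 9·x^2 + 4·x
  lim(x→∞) f'(x)/g'(x) = lim(x→∞) (12·x^2 + 2·x)/(9·x^2 + 4·x)
  = 4/3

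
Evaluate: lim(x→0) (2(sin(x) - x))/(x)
This is a 0/0 indeterminate form.

Apply L'Hôpital's rule: differentiate numerator and denominator separately.
  f(x) = -2·x + 2·sin(x)   ⇒   f'(x) = 2·cos(x) - 2
  g(x) = x   ⇒   g'(x) = 1
  lim(x→0) f'(x)/g'(x) = lim(x→0) (2·cos(x) - 2)/(1)
  = 0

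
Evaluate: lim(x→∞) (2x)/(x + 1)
This is an ∞/∞ indeterminate form.

Apply L'Hôpital's rule: differentiate numerator and denominator separately.
  f(x) = 2·x   ⇒   f'(x) = 2
  g(x) = x + 1   ⇒   g'(x) = 1
  lim(x→∞) f'(x)/g'(x) = lim(x→∞) (2)/(1)
  = 2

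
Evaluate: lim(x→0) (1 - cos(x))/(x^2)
This is a 0/0 indeterminate form.

Apply L'Hôpital's rule: differentiate numerator and denominator separately.
  f(x) = 1 - cos(x)   ⇒   f'(x) = sin(x)
  g(x) = x^2   ⇒   g'(x) = 2·x
  lim(x→0) f'(x)/g'(x) = lim(x→0) (sin(x))/(2·x)
  = 1/2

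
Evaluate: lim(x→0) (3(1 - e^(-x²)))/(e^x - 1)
This is a 0/0 indeterminate form.

Apply L'Hôpital's rule: differentiate numerator and denominator separately.
  f(x) = 3 - 3·e^(-x^2)   ⇒   f'(x) = 6·x·e^(-x^2)
  g(x) = e^(x) - 1   ⇒   g'(x) = e^(x)
  lim(x→0) f'(x)/g'(x) = lim(x→0) (6·x·e^(-x^2))/(e^(x))
  = 0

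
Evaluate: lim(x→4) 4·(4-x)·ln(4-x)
This is a 0·∞ indeterminate form.

Rewrite 0·∞ as a quotient (0/0 or ∞/∞ form), then apply L'Hôpital's rule:
  lim(x→4) 4·(4-x)·ln(4-x) = 0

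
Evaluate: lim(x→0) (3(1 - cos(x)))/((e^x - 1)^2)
This is a 0/0 indeterminate form.

Apply L'Hôpital's rule: differentiate numerator and denominator separately.
  f(x) = 3 - 3·cos(x)   ⇒   f'(x) = 3·sin(x)
  g(x) = (e^(x) - 1)^2   ⇒   g'(x) = 2·(e^(x) - 1)·e^(x)
  lim(x→0) f'(x)/g'(x) = lim(x→0) (3·sin(x))/(2·(e^(x) - 1)·e^(x))
  = 3/2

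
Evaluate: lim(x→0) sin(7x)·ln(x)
This is a 0·∞ indeterminate form.

Rewrite 0·∞ as a quotient (0/0 or ∞/∞ form), then apply L'Hôpital's rule:
  lim(x→0) sin(7x)·ln(x) = 0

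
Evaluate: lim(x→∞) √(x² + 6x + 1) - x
This is an ∞-∞ indeterminate form.

Combine fractions or rationalize to convert ∞-∞ to 0/0 form:
  lim(x→∞) √(x² + 6x + 1) - x = 3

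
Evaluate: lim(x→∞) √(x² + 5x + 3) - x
This is an ∞-∞ indeterminate form.

Combine fractions or rationalize to convert ∞-∞ to 0/0 form:
  lim(x→∞) √(x² + 5x + 3) - x = 5/2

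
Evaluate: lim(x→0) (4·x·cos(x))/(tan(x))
This is a 0/0 indeterminate form.

Apply L'Hôpital's rule: differentiate numerator and denominator separately.
  f(x) = 4·x·cos(x)   ⇒   f'(x) = -4·x·sin(x) + 4·cos(x)
  g(x) = tan(x)   ⇒   g'(x) = tan(x)^2 + 1
  lim(x→0) f'(x)/g'(x) = lim(x→0) (-4·x·sin(x) + 4·cos(x))/(tan(x)^2 + 1)
  = 4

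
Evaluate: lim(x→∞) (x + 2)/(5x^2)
This is an ∞/∞ indeterminate form.

Apply L'Hôpital's rule: differentiate numerator and denominator separately.
  f(x) = x + 2   ⇒   f'(x) = 1
  g(x) = 5·x^2   ⇒   g'(x) = 10·x
  lim(x→∞) f'(x)/g'(x) = lim(x→∞) (1)/(10·x)
  = 0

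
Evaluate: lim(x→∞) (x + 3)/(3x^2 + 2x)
This is an ∞/∞ indeterminate form.

Apply L'Hôpital's rule: differentiate numerator and denominator separately.
  f(x) = x + 3   ⇒   f'(x) = 1
  g(x) = 3·x^2 + 2·x   ⇒   g'(x) = 6·x + 2
  lim(x→∞) f'(x)/g'(x) = lim(x→∞) (1)/(6·x + 2)
  = 0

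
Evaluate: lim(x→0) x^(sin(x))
This is an exponential indeterminate form.

For exponential indeterminate forms, take the natural log:
  Let L = lim(x→0) x^(sin(x))
  Then ln(L) = lim(x→0) [exponent × ln(base)]
  Evaluate using L'Hôpital or standard limits, then exponentiate.
  L = 1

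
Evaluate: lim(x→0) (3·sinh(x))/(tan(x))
This is a 0/0 indeterminate form.

Apply L'Hôpital's rule: differentiate numerator and denominator separately.
  f(x) = 3·sinh(x)   ⇒   f'(x) = 3·cosh(x)
  g(x) = tan(x)   ⇒   g'(x) = tan(x)^2 + 1
  lim(x→0) f'(x)/g'(x) = lim(x→0) (3·cosh(x))/(tan(x)^2 + 1)
  = 3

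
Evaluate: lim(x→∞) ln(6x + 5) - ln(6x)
This is an ∞-∞ indeterminate form.

Combine fractions or rationalize to convert ∞-∞ to 0/0 form:
  lim(x→∞) ln(6x + 5) - ln(6x) = 0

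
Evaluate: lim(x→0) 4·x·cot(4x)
This is a 0·∞ indeterminate form.

Rewrite 0·∞ as a quotient (0/0 or ∞/∞ form), then apply L'Hôpital's rule:
  lim(x→0) 4·x·cot(4x) = 1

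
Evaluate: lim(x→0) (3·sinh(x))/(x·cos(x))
This is a 0/0 indeterminate form.

Apply L'Hôpital's rule: differentiate numerator and denominator separately.
  f(x) = 3·sinh(x)   ⇒   f'(x) = 3·cosh(x)
  g(x) = x·cos(x)   ⇒   g'(x) = -x·sin(x) + cos(x)
  lim(x→0) f'(x)/g'(x) = lim(x→0) (3·cosh(x))/(-x·sin(x) + cos(x))
  = 3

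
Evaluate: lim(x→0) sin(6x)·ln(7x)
This is a 0·∞ indeterminate form.

Rewrite 0·∞ as a quotient (0/0 or ∞/∞ form), then apply L'Hôpital's rule:
  lim(x→0) sin(6x)·ln(7x) = 0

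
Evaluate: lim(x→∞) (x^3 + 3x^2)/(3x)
This is an ∞/∞ indeterminate form.

Apply L'Hôpital's rule: differentiate numerator and denominator separately.
  f(x) = x^3 + 3·x^2   ⇒   f'(x) = 3·x^2 + 6·x
  g(x) = 3·x   ⇒   g'(x) = 3
  lim(x→∞) f'(x)/g'(x) = lim(x→∞) (3·x^2 + 6·x)/(3)
  = ∞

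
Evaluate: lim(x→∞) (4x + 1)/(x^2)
This is an ∞/∞ indeterminate form.

Apply L'Hôpital's rule: differentiate numerator and denominator separately.
  f(x) = 4·x + 1   ⇒   f'(x) = 4
  g(x) = x^2   ⇒   g'(x) = 2·x
  lim(x→∞) f'(x)/g'(x) = lim(x→∞) (4)/(2·x)
  = 0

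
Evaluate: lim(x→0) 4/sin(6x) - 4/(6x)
This is an ∞-∞ indeterminate form.

Combine fractions or rationalize to convert ∞-∞ to 0/0 form:
  lim(x→0) 4/sin(6x) - 4/(6x) = 0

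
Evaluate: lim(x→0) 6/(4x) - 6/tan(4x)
This is an ∞-∞ indeterminate form.

Combine fractions or rationalize to convert ∞-∞ to 0/0 form:
  lim(x→0) 6/(4x) - 6/tan(4x) = 0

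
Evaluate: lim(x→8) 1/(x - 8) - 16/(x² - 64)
This is an ∞-∞ indeterminate form.

Combine fractions or rationalize to convert ∞-∞ to 0/0 form:
  lim(x→8) 1/(x - 8) - 16/(x² - 64) = 1/16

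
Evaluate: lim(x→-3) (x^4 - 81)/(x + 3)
This is a standard limit.

Factor or rationalize the expression:
  lim(x→-3) (x^4 - 81)/(x + 3) = -108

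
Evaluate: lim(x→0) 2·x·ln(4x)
This is a 0·∞ indeterminate form.

Rewrite 0·∞ as a quotient (0/0 or ∞/∞ form), then apply L'Hôpital's rule:
  lim(x→0) 2·x·ln(4x) = 0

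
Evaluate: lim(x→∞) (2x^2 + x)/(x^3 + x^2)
This is an ∞/∞ indeterminate form.

Apply L'Hôpital's rule: differentiate numerator and denominator separately.
  f(x) = 2·x^2 + x   ⇒   f'(x) = 4·x + 1
  g(x) = x^3 + x^2   ⇒   g'(x) = 3·x^2 + 2·x
  lim(x→∞) f'(x)/g'(x) = lim(x→∞) (4·x + 1)/(3·x^2 + 2·x)
  = 0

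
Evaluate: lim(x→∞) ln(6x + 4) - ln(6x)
This is an ∞-∞ indeterminate form.

Combine fractions or rationalize to convert ∞-∞ to 0/0 form:
  lim(x→∞) ln(6x + 4) - ln(6x) = 0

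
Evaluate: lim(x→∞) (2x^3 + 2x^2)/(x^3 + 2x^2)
This is an ∞/∞ indeterminate form.

Apply L'Hôpital's rule: differentiate numerator and denominator separately.
  f(x) = 2·x^3 + 2·x^2   ⇒   f'(x) = 6·x^2 + 4·x
  g(x) = x^3 + 2·x^2   ⇒   g'(x) = 3·x^2 + 4·x
  lim(x→∞) f'(x)/g'(x) = lim(x→∞) (6·x^2 + 4·x)/(3·x^2 + 4·x)
  = 2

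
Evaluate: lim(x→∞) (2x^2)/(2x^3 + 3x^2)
This is an ∞/∞ indeterminate form.

Apply L'Hôpital's rule: differentiate numerator and denominator separately.
  f(x) = 2·x^2   ⇒   f'(x) = 4·x
  g(x) = 2·x^3 + 3·x^2   ⇒   g'(x) = 6·x^2 + 6·x
  lim(x→∞) f'(x)/g'(x) = lim(x→∞) (4·x)/(6·x^2 + 6·x)
  = 0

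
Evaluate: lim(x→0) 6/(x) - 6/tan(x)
This is an ∞-∞ indeterminate form.

Combine fractions or rationalize to convert ∞-∞ to 0/0 form:
  lim(x→0) 6/(x) - 6/tan(x) = 0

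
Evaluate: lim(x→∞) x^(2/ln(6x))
This is an exponential indeterminate form.

For exponential indeterminate forms, take the natural log:
  Let L = lim(x→∞) x^(2/ln(6x))
  Then ln(L) = lim(x→∞) [exponent × ln(base)]
  Evaluate using L'Hôpital or standard limits, then exponentiate.
  L = e²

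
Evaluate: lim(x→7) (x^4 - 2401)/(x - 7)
This is a standard limit.

Factor or rationalize the expression:
  lim(x→7) (x^4 - 2401)/(x - 7) = 1372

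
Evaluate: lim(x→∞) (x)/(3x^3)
This is an ∞/∞ indeterminate form.

Apply L'Hôpital's rule: differentiate numerator and denominator separately.
  f(x) = x   ⇒   f'(x) = 1
  g(x) = 3·x^3   ⇒   g'(x) = 9·x^2
  lim(x→∞) f'(x)/g'(x) = lim(x→∞) (1)/(9·x^2)
  = 0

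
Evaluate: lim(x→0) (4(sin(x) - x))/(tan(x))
This is a 0/0 indeterminate form.

Apply L'Hôpital's rule: differentiate numerator and denominator separately.
  f(x) = -4·x + 4·sin(x)   ⇒   f'(x) = 4·cos(x) - 4
  g(x) = tan(x)   ⇒   g'(x) = tan(x)^2 + 1
  lim(x→0) f'(x)/g'(x) = lim(x→0) (4·cos(x) - 4)/(tan(x)^2 + 1)
  = 0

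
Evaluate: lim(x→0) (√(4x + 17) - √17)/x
This is a standard limit.

Factor or rationalize the expression:
  lim(x→0) (√(4x + 17) - √17)/x = 2·sqrt(17)/17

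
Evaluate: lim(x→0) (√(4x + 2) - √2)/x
This is a standard limit.

Factor or rationalize the expression:
  lim(x→0) (√(4x + 2) - √2)/x = sqrt(2)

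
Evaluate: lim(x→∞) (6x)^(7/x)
This is an exponential indeterminate form.

For exponential indeterminate forms, take the natural log:
  Let L = lim(x→∞) (6x)^(7/x)
  Then ln(L) = lim(x→∞) [exponent × ln(base)]
  Evaluate using L'Hôpital or standard limits, then exponentiate.
  L = 1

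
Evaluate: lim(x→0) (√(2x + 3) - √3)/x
This is a standard limit.

Factor or rationalize the expression:
  lim(x→0) (√(2x + 3) - √3)/x = sqrt(3)/3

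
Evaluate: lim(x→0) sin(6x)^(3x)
This is an exponential indeterminate form.

For exponential indeterminate forms, take the natural log:
  Let L = lim(x→0) sin(6x)^(3x)
  Then ln(L) = lim(x→0) [exponent × ln(base)]
  Evaluate using L'Hôpital or standard limits, then exponentiate.
  L = 1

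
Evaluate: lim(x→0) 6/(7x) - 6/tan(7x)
This is an ∞-∞ indeterminate form.

Combine fractions or rationalize to convert ∞-∞ to 0/0 form:
  lim(x→0) 6/(7x) - 6/tan(7x) = 0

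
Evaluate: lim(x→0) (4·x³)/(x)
This is a 0/0 indeterminate form.

Apply L'Hôpital's rule: differentiate numerator and denominator separately.
  f(x) = 4·x^3   ⇒   f'(x) = 12·x^2
  g(x) = x   ⇒   g'(x) = 1
  lim(x→0) f'(x)/g'(x) = lim(x→0) (12·x^2)/(1)
  = 0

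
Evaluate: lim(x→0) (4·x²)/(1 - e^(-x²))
This is a 0/0 indeterminate form.

Apply L'Hôpital's rule: differentiate numerator and denominator separately.
  f(x) = 4·x^2   ⇒   f'(x) = 8·x
  g(x) = 1 - e^(-x^2)   ⇒   g'(x) = 2·x·e^(-x^2)
  lim(x→0) f'(x)/g'(x) = lim(x→0) (8·x)/(2·x·e^(-x^2))
  = 4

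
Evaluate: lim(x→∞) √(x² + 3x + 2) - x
This is an ∞-∞ indeterminate form.

Combine fractions or rationalize to convert ∞-∞ to 0/0 form:
  lim(x→∞) √(x² + 3x + 2) - x = 3/2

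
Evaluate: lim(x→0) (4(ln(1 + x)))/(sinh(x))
This is a 0/0 indeterminate form.

Apply L'Hôpital's rule: differentiate numerator and denominator separately.
  f(x) = 4·ln(x + 1)   ⇒   f'(x) = 4/(x + 1)
  g(x) = sinh(x)   ⇒   g'(x) = cosh(x)
  lim(x→0) f'(x)/g'(x) = lim(x→0) (4/(x + 1))/(cosh(x))
  = 4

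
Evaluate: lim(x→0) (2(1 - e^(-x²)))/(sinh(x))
This is a 0/0 indeterminate form.

Apply L'Hôpital's rule: differentiate numerator and denominator separately.
  f(x) = 2 - 2·e^(-x^2)   ⇒   f'(x) = 4·x·e^(-x^2)
  g(x) = sinh(x)   ⇒   g'(x) = cosh(x)
  lim(x→0) f'(x)/g'(x) = lim(x→0) (4·x·e^(-x^2))/(cosh(x))
  = 0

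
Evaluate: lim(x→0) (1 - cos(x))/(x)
This is a 0/0 indeterminate form.

Apply L'Hôpital's rule: differentiate numerator and denominator separately.
  f(x) = 1 - cos(x)   ⇒   f'(x) = sin(x)
  g(x) = x   ⇒   g'(x) = 1
  lim(x→0) f'(x)/g'(x) = lim(x→0) (sin(x))/(1)
  = 0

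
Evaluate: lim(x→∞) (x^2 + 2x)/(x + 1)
This is an ∞/∞ indeterminate form.

Apply L'Hôpital's rule: differentiate numerator and denominator separately.
  f(x) = x^2 + 2·x   ⇒   f'(x) = 2·x + 2
  g(x) = x + 1   ⇒   g'(x) = 1
  lim(x→∞) f'(x)/g'(x) = lim(x→∞) (2·x + 2)/(1)
  = ∞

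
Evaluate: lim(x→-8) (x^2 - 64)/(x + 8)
This is a standard limit.

Factor or rationalize the expression:
  lim(x→-8) (x^2 - 64)/(x + 8) = -16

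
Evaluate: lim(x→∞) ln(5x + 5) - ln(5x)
This is an ∞-∞ indeterminate form.

Combine fractions or rationalize to convert ∞-∞ to 0/0 form:
  lim(x→∞) ln(5x + 5) - ln(5x) = 0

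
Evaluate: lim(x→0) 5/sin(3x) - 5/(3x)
This is an ∞-∞ indeterminate form.

Combine fractions or rationalize to convert ∞-∞ to 0/0 form:
  lim(x→0) 5/sin(3x) - 5/(3x) = 0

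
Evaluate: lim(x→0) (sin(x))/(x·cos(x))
This is a 0/0 indeterminate form.

Apply L'Hôpital's rule: differentiate numerator and denominator separately.
  f(x) = sin(x)   ⇒   f'(x) = cos(x)
  g(x) = x·cos(x)   ⇒   g'(x) = -x·sin(x) + cos(x)
  lim(x→0) f'(x)/g'(x) = lim(x→0) (cos(x))/(-x·sin(x) + cos(x))
  = 1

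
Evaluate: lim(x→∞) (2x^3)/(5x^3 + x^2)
This is an ∞/∞ indeterminate form.

Apply L'Hôpital's rule: differentiate numerator and denominator separately.
  f(x) = 2·x^3   ⇒   f'(x) = 6·x^2
  g(x) = 5·x^3 + x^2   ⇒   g'(x) = 15·x^2 + 2·x
  lim(x→∞) f'(x)/g'(x) = lim(x→∞) (6·x^2)/(15·x^2 + 2·x)
  = 2/5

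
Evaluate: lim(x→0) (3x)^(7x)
This is an exponential indeterminate form.

For exponential indeterminate forms, take the natural log:
  Let L = lim(x→0) (3x)^(7x)
  Then ln(L) = lim(x→0) [exponent × ln(base)]
  Evaluate using L'Hôpital or standard limits, then exponentiate.
  L = 1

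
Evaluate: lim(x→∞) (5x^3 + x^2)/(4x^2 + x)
This is an ∞/∞ indeterminate form.

Apply L'Hôpital's rule: differentiate numerator and denominator separately.
  f(x) = 5·x^3 + x^2   ⇒   f'(x) = 15·x^2 + 2·x
  g(x) = 4·x^2 + x   ⇒   g'(x) = 8·x + 1
  lim(x→∞) f'(x)/g'(x) = lim(x→∞) (15·x^2 + 2·x)/(8·x + 1)
  = ∞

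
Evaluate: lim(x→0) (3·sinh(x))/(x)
This is a 0/0 indeterminate form.

Apply L'Hôpital's rule: differentiate numerator and denominator separately.
  f(x) = 3·sinh(x)   ⇒   f'(x) = 3·cosh(x)
  g(x) = x   ⇒   g'(x) = 1
  lim(x→0) f'(x)/g'(x) = lim(x→0) (3·cosh(x))/(1)
  = 3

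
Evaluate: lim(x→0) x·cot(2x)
This is a 0·∞ indeterminate form.

Rewrite 0·∞ as a quotient (0/0 or ∞/∞ form), then apply L'Hôpital's rule:
  lim(x→0) x·cot(2x) = 1/2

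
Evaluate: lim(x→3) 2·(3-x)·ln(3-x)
This is a 0·∞ indeterminate form.

Rewrite 0·∞ as a quotient (0/0 or ∞/∞ form), then apply L'Hôpital's rule:
  lim(x→3) 2·(3-x)·ln(3-x) = 0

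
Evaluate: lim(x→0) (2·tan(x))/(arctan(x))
This is a 0/0 indeterminate form.

Apply L'Hôpital's rule: differentiate numerator and denominator separately.
  f(x) = 2·tan(x)   ⇒   f'(x) = 2·tan(x)^2 + 2
  g(x) = atan(x)   ⇒   g'(x) = 1/(x^2 + 1)
  lim(x→0) f'(x)/g'(x) = lim(x→0) (2·tan(x)^2 + 2)/(1/(x^2 + 1))
  = 2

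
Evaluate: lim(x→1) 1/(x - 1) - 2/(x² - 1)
This is an ∞-∞ indeterminate form.

Combine fractions or rationalize to convert ∞-∞ to 0/0 form:
  lim(x→1) 1/(x - 1) - 2/(x² - 1) = 1/2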